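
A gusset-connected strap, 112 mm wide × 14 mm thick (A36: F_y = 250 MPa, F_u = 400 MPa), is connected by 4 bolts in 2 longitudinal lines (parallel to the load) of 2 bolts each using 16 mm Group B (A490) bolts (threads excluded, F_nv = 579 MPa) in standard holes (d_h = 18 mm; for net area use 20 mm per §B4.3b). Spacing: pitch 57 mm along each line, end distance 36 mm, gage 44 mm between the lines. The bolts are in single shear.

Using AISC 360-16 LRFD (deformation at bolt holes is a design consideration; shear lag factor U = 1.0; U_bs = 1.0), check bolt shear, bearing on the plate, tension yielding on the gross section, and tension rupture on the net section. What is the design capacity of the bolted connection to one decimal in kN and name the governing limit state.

Bolt shear: A_b = π(16)²/4 = 201.06 mm². φR_n = 0.75 × 579 × 201.06 × 4 × 1 = 349.2 kN.
Bearing (14 mm plate, F_u = 400 MPa): end bolts L_c = 36 − 18/2 = 27, R_n = min(1.2×27×14×400, 2.4×16×14×400) = 181.44 kN/bolt; interior L_c = 57 − 18 = 39, R_n = 215.04 kN/bolt. φR_n = 0.75 × (2×181.44 + 2×215.04) = 594.7 kN.
Tension yield (gross): A_g = 112×14 = 1568 mm². φR_n = 0.90 × 250 × 1568 = 352.8 kN.
Tension rupture (net): A_n = (112 − 2×20)×14 = 1008 mm² (U = 1.0, A_e = A_n). φR_n = 0.75 × 400 × 1008 = 302.4 kN.
Governing: min(349.2, 594.7, 352.8, 302.4) = 302.4 kN → net-section rupture.

302.4 kN (net-section rupture governs)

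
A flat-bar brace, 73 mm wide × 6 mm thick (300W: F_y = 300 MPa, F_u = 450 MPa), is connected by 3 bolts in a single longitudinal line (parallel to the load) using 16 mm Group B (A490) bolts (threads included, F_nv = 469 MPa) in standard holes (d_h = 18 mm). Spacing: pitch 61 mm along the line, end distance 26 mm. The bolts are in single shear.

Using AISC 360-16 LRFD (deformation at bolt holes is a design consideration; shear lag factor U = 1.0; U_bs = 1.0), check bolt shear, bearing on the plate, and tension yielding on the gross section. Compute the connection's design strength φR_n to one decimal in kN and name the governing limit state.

118.3 kN (gross-section yield governs)

Bolt shear: A_b = π(16)²/4 = 201.06 mm². φR_n = 0.75 × 469 × 201.06 × 3 × 1 = 212.2 kN.
Bearing (6 mm plate, F_u = 450 MPa): end bolts L_c = 26 − 18/2 = 17, R_n = min(1.2×17×6×450, 2.4×16×6×450) = 55.08 kN/bolt; interior L_c = 61 − 18 = 43, R_n = 103.68 kN/bolt. φR_n = 0.75 × (1×55.08 + 2×103.68) = 196.8 kN.
Tension yield (gross): A_g = 73×6 = 438 mm². φR_n = 0.90 × 300 × 438 = 118.3 kN.
Governing: min(212.2, 196.8, 118.3) = 118.3 kN → gross-section yield.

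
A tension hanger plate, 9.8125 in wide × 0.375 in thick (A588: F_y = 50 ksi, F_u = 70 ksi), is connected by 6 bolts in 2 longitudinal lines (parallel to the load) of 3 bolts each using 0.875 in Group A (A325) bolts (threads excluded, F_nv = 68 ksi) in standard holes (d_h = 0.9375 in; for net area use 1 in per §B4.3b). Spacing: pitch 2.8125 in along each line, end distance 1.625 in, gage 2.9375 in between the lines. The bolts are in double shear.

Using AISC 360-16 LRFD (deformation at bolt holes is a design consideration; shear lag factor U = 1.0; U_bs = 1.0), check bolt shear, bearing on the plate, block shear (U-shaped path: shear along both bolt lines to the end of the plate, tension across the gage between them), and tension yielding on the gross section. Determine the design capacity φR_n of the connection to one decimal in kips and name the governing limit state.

150.4 kips (block shear governs)

Bolt shear: A_b = π(0.875)²/4 = 0.60132 in². φR_n = 0.75 × 68 × 0.60132 × 6 × 2 = 368.0 kips.
Bearing (0.375 in plate, F_u = 70 ksi): end bolts L_c = 1.625 − 0.9375/2 = 1.15625, R_n = min(1.2×1.15625×0.375×70, 2.4×0.875×0.375×70) = 36.422 kips/bolt; interior L_c = 2.8125 − 0.9375 = 1.875, R_n = 55.125 kips/bolt. φR_n = 0.75 × (2×36.422 + 4×55.125) = 220.0 kips.
Block shear: shear path 2×[1.625+2×2.8125] = 2×7.25 in, A_gv = 5.4375, A_nv = 2×(7.25 − 2.5×1)×0.375 = 3.5625 in²; tension across gage: (2.9375 − 1×1)×0.375 = 0.72656 in². R_n = min(0.6×70×3.5625, 0.6×50×5.4375) + 1.0×70×0.72656 = min(149.63, 163.13) + 50.859 = 200.49 kips. φR_n = 0.75 × 200.49 = 150.4 kips.
Tension yield (gross): A_g = 9.8125×0.375 = 3.6797 in². φR_n = 0.90 × 50 × 3.6797 = 165.6 kips.
Governing: min(368.0, 220.0, 150.4, 165.6) = 150.4 kips → block shear.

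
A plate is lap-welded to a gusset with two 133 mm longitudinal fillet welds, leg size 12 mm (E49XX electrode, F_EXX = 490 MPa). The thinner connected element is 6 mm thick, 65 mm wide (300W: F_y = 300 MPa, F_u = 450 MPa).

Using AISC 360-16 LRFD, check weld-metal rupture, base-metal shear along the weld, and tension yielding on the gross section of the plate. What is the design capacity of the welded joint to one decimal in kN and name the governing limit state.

Weld metal: throat = 0.707×12 = 8.484 mm, L = 2×133 = 266 mm. φR_n = 0.75 × 0.6 × 490 × 8.484 × 266 = 497.6 kN.
Base metal shear (6 mm plate): yield φR_n = 1.0×0.6×300×6×266 = 287.3 kN; rupture φR_n = 0.75×0.6×450×6×266 = 323.2 kN; take 287.3 kN (yield).
Tension yield (gross): A_g = 65×6 = 390 mm². φR_n = 0.90 × 300 × 390 = 105.3 kN.
Governing: min(497.6, 287.3, 105.3) = 105.3 kN → gross-section yield.

105.3 kN (gross-section yield governs)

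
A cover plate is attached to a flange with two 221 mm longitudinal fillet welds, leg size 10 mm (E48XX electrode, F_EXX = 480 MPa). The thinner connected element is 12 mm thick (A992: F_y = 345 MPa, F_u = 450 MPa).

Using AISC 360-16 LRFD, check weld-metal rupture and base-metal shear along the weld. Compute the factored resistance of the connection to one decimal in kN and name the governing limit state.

Weld metal: throat = 0.707×10 = 7.07 mm, L = 2×221 = 442 mm. φR_n = 0.75 × 0.6 × 480 × 7.07 × 442 = 675.0 kN.
Base metal shear (12 mm plate): yield φR_n = 1.0×0.6×345×12×442 = 1097.9 kN; rupture φR_n = 0.75×0.6×450×12×442 = 1074.1 kN; take 1074.1 kN (rupture).
Governing: min(675.0, 1074.1) = 675.0 kN → weld metal.

675.0 kN (weld metal governs)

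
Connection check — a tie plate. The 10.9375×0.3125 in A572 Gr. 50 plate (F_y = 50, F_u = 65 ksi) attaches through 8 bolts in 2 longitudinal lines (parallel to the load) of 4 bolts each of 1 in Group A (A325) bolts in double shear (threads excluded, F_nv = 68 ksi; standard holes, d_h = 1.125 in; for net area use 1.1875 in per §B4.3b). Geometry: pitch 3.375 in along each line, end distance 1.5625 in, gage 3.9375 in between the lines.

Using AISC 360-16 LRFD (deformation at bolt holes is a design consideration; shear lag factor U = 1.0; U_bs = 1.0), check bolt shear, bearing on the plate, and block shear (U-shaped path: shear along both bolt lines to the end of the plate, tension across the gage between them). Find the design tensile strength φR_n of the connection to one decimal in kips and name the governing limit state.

Bolt shear: A_b = π(1)²/4 = 0.7854 in². φR_n = 0.75 × 68 × 0.7854 × 8 × 2 = 640.9 kips.
Bearing (0.3125 in plate, F_u = 65 ksi): end bolts L_c = 1.5625 − 1.125/2 = 1, R_n = min(1.2×1×0.3125×65, 2.4×1×0.3125×65) = 24.375 kips/bolt; interior L_c = 3.375 − 1.125 = 2.25, R_n = 48.75 kips/bolt. φR_n = 0.75 × (2×24.375 + 6×48.75) = 255.9 kips.
Block shear: shear path 2×[1.5625+3×3.375] = 2×11.6875 in, A_gv = 7.3047, A_nv = 2×(11.6875 − 3.5×1.1875)×0.3125 = 4.707 in²; tension across gage: (3.9375 − 1×1.1875)×0.3125 = 0.85938 in². R_n = min(0.6×65×4.707, 0.6×50×7.3047) + 1.0×65×0.85938 = min(183.57, 219.14) + 55.86 = 239.43 kips. φR_n = 0.75 × 239.43 = 179.6 kips.
Governing: min(640.9, 255.9, 179.6) = 179.6 kips → block shear.

179.6 kips (block shear governs)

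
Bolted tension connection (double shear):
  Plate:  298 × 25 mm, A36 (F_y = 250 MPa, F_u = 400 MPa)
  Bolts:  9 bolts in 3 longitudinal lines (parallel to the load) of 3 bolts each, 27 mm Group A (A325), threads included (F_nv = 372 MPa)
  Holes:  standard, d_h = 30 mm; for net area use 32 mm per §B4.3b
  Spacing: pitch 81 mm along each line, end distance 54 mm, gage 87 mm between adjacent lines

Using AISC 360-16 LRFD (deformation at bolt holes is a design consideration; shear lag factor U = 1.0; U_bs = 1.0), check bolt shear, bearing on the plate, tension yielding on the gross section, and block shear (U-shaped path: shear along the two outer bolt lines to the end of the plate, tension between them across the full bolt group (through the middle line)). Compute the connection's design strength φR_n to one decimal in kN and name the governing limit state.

Bolt shear: A_b = π(27)²/4 = 572.56 mm². φR_n = 0.75 × 372 × 572.56 × 9 × 2 = 2875.4 kN.
Bearing (25 mm plate, F_u = 400 MPa): end bolts L_c = 54 − 30/2 = 39, R_n = min(1.2×39×25×400, 2.4×27×25×400) = 468 kN/bolt; interior L_c = 81 − 30 = 51, R_n = 612 kN/bolt. φR_n = 0.75 × (3×468 + 6×612) = 3807.0 kN.
Tension yield (gross): A_g = 298×25 = 7450 mm². φR_n = 0.90 × 250 × 7450 = 1676.3 kN.
Block shear: shear path 2×[54+2×81] = 2×216 mm, A_gv = 10800, A_nv = 2×(216 − 2.5×32)×25 = 6800 mm²; tension across gage: (174 − 2×32)×25 = 2750 mm². R_n = min(0.6×400×6800, 0.6×250×10800) + 1.0×400×2750 = min(1632, 1620) + 1100 = 2720 kN. φR_n = 0.75 × 2720 = 2040.0 kN.
Governing: min(2875.4, 3807.0, 1676.3, 2040.0) = 1676.3 kN → gross-section yield.

1676.3 kN (gross-section yield governs)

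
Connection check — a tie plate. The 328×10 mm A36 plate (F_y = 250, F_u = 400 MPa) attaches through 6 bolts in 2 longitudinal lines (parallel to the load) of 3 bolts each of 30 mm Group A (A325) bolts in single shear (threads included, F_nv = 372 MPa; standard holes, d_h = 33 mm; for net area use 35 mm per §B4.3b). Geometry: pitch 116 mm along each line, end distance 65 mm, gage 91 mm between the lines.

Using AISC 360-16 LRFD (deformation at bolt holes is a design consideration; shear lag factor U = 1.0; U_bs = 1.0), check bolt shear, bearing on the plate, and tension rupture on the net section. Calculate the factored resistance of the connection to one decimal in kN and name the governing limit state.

774.0 kN (net-section rupture governs)

Bolt shear: A_b = π(30)²/4 = 706.86 mm². φR_n = 0.75 × 372 × 706.86 × 6 × 1 = 1183.3 kN.
Bearing (10 mm plate, F_u = 400 MPa): end bolts L_c = 65 − 33/2 = 48.5, R_n = min(1.2×48.5×10×400, 2.4×30×10×400) = 232.8 kN/bolt; interior L_c = 116 − 33 = 83, R_n = 288 kN/bolt. φR_n = 0.75 × (2×232.8 + 4×288) = 1213.2 kN.
Tension rupture (net): A_n = (328 − 2×35)×10 = 2580 mm² (U = 1.0, A_e = A_n). φR_n = 0.75 × 400 × 2580 = 774.0 kN.
Governing: min(1183.3, 1213.2, 774.0) = 774.0 kN → net-section rupture.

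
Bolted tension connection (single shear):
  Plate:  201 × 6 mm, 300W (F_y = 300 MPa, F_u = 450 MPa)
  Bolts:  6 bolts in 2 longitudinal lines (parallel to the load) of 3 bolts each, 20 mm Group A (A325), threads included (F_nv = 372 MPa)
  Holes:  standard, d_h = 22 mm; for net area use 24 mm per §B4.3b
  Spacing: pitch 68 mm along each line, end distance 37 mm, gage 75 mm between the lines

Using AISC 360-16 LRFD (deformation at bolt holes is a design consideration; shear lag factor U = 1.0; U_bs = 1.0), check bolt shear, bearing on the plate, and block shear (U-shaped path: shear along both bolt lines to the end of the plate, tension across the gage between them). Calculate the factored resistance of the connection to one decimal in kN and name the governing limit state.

Bolt shear: A_b = π(20)²/4 = 314.16 mm². φR_n = 0.75 × 372 × 314.16 × 6 × 1 = 525.9 kN.
Bearing (6 mm plate, F_u = 450 MPa): end bolts L_c = 37 − 22/2 = 26, R_n = min(1.2×26×6×450, 2.4×20×6×450) = 84.24 kN/bolt; interior L_c = 68 − 22 = 46, R_n = 129.6 kN/bolt. φR_n = 0.75 × (2×84.24 + 4×129.6) = 515.2 kN.
Block shear: shear path 2×[37+2×68] = 2×173 mm, A_gv = 2076, A_nv = 2×(173 − 2.5×24)×6 = 1356 mm²; tension across gage: (75 − 1×24)×6 = 306 mm². R_n = min(0.6×450×1356, 0.6×300×2076) + 1.0×450×306 = min(366.12, 373.68) + 137.7 = 503.82 kN. φR_n = 0.75 × 503.82 = 377.9 kN.
Governing: min(525.9, 515.2, 377.9) = 377.9 kN → block shear.

377.9 kN (block shear governs)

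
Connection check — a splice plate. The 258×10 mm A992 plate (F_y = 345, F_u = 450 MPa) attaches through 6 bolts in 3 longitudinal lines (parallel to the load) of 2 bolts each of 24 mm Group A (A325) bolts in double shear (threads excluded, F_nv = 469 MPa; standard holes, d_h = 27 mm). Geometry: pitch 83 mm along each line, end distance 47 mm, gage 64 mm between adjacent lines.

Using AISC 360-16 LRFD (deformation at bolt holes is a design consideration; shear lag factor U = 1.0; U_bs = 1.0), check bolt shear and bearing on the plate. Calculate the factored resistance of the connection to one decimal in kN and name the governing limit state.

990.2 kN (bearing governs)

Bolt shear: A_b = π(24)²/4 = 452.39 mm². φR_n = 0.75 × 469 × 452.39 × 6 × 2 = 1909.5 kN.
Bearing (10 mm plate, F_u = 450 MPa): end bolts L_c = 47 − 27/2 = 33.5, R_n = min(1.2×33.5×10×450, 2.4×24×10×450) = 180.9 kN/bolt; interior L_c = 83 − 27 = 56, R_n = 259.2 kN/bolt. φR_n = 0.75 × (3×180.9 + 3×259.2) = 990.2 kN.
Governing: min(1909.5, 990.2) = 990.2 kN → bearing.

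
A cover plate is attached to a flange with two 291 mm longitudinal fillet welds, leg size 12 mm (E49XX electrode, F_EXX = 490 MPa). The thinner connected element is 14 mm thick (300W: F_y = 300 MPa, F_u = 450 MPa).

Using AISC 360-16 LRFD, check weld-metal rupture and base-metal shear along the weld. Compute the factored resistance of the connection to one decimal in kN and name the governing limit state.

1088.8 kN (weld metal governs)

Weld metal: throat = 0.707×12 = 8.484 mm, L = 2×291 = 582 mm. φR_n = 0.75 × 0.6 × 490 × 8.484 × 582 = 1088.8 kN.
Base metal shear (14 mm plate): yield φR_n = 1.0×0.6×300×14×582 = 1466.6 kN; rupture φR_n = 0.75×0.6×450×14×582 = 1650.0 kN; take 1466.6 kN (yield).
Governing: min(1088.8, 1466.6) = 1088.8 kN → weld metal.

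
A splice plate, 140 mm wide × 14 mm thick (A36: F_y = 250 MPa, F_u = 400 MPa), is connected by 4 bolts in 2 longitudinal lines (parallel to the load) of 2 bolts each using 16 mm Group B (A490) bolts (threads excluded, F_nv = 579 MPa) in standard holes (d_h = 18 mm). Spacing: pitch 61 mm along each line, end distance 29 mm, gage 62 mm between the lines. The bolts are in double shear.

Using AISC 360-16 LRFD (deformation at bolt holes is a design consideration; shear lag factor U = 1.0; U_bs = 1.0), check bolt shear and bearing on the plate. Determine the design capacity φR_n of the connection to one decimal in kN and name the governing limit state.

524.2 kN (bearing governs)

Bolt shear: A_b = π(16)²/4 = 201.06 mm². φR_n = 0.75 × 579 × 201.06 × 4 × 2 = 698.5 kN.
Bearing (14 mm plate, F_u = 400 MPa): end bolts L_c = 29 − 18/2 = 20, R_n = min(1.2×20×14×400, 2.4×16×14×400) = 134.4 kN/bolt; interior L_c = 61 − 18 = 43, R_n = 215.04 kN/bolt. φR_n = 0.75 × (2×134.4 + 2×215.04) = 524.2 kN.
Governing: min(698.5, 524.2) = 524.2 kN → bearing.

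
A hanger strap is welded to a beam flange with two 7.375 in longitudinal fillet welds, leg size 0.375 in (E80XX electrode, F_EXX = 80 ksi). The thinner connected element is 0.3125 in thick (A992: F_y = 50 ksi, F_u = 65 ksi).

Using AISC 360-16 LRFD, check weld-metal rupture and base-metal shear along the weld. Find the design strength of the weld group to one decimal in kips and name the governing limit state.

Weld metal: throat = 0.707×0.375 = 0.26513 in, L = 2×7.375 = 14.75 in. φR_n = 0.75 × 0.6 × 80 × 0.26513 × 14.75 = 140.8 kips.
Base metal shear (0.3125 in plate): yield φR_n = 1.0×0.6×50×0.3125×14.75 = 138.3 kips; rupture φR_n = 0.75×0.6×65×0.3125×14.75 = 134.8 kips; take 134.8 kips (rupture).
Governing: min(140.8, 134.8) = 134.8 kips → base-metal shear.

134.8 kips (base-metal shear governs)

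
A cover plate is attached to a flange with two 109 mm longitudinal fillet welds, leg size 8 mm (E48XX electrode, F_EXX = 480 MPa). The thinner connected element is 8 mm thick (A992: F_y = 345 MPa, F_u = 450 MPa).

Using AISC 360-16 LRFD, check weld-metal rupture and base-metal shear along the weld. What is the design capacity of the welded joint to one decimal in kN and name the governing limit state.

Weld metal: throat = 0.707×8 = 5.656 mm, L = 2×109 = 218 mm. φR_n = 0.75 × 0.6 × 480 × 5.656 × 218 = 266.3 kN.
Base metal shear (8 mm plate): yield φR_n = 1.0×0.6×345×8×218 = 361.0 kN; rupture φR_n = 0.75×0.6×450×8×218 = 353.2 kN; take 353.2 kN (rupture).
Governing: min(266.3, 353.2) = 266.3 kN → weld metal.

266.3 kN (weld metal governs)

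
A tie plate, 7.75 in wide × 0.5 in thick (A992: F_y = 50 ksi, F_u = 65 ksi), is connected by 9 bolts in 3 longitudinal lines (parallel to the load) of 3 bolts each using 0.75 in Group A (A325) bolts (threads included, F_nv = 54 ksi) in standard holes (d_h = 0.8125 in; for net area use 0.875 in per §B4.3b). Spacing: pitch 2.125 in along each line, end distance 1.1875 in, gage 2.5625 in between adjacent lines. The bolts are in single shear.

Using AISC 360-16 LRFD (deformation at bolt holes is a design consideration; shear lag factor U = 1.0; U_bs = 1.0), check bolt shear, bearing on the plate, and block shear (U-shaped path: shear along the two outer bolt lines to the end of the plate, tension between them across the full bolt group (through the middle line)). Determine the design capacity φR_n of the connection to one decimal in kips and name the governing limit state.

Bolt shear: A_b = π(0.75)²/4 = 0.44179 in². φR_n = 0.75 × 54 × 0.44179 × 9 × 1 = 161.0 kips.
Bearing (0.5 in plate, F_u = 65 ksi): end bolts L_c = 1.1875 − 0.8125/2 = 0.78125, R_n = min(1.2×0.78125×0.5×65, 2.4×0.75×0.5×65) = 30.469 kips/bolt; interior L_c = 2.125 − 0.8125 = 1.3125, R_n = 51.188 kips/bolt. φR_n = 0.75 × (3×30.469 + 6×51.188) = 298.9 kips.
Block shear: shear path 2×[1.1875+2×2.125] = 2×5.4375 in, A_gv = 5.4375, A_nv = 2×(5.4375 − 2.5×0.875)×0.5 = 3.25 in²; tension across gage: (5.125 − 2×0.875)×0.5 = 1.6875 in². R_n = min(0.6×65×3.25, 0.6×50×5.4375) + 1.0×65×1.6875 = min(126.75, 163.13) + 109.69 = 236.44 kips. φR_n = 0.75 × 236.44 = 177.3 kips.
Governing: min(161.0, 298.9, 177.3) = 161.0 kips → bolt shear.

161.0 kips (bolt shear governs)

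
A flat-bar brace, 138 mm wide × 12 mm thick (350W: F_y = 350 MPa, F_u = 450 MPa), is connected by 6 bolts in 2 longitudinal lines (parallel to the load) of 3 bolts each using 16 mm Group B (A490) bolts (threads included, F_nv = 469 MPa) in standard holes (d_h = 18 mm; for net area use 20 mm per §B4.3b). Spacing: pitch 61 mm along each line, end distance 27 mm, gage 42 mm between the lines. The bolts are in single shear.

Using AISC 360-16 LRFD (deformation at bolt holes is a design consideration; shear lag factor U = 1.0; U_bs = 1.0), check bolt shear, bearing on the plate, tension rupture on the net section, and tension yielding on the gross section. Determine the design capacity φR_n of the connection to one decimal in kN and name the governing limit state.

Bolt shear: A_b = π(16)²/4 = 201.06 mm². φR_n = 0.75 × 469 × 201.06 × 6 × 1 = 424.3 kN.
Bearing (12 mm plate, F_u = 450 MPa): end bolts L_c = 27 − 18/2 = 18, R_n = min(1.2×18×12×450, 2.4×16×12×450) = 116.64 kN/bolt; interior L_c = 61 − 18 = 43, R_n = 207.36 kN/bolt. φR_n = 0.75 × (2×116.64 + 4×207.36) = 797.0 kN.
Tension rupture (net): A_n = (138 − 2×20)×12 = 1176 mm² (U = 1.0, A_e = A_n). φR_n = 0.75 × 450 × 1176 = 396.9 kN.
Tension yield (gross): A_g = 138×12 = 1656 mm². φR_n = 0.90 × 350 × 1656 = 521.6 kN.
Governing: min(424.3, 797.0, 396.9, 521.6) = 396.9 kN → net-section rupture.

396.9 kN (net-section rupture governs)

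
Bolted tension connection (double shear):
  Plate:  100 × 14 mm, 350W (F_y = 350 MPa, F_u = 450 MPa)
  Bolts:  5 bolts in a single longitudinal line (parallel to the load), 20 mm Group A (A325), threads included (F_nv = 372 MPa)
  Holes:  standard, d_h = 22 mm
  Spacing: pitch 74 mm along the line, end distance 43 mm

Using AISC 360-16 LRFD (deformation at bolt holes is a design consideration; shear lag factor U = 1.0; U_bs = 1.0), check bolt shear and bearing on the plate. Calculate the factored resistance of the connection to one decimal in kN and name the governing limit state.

Bolt shear: A_b = π(20)²/4 = 314.16 mm². φR_n = 0.75 × 372 × 314.16 × 5 × 2 = 876.5 kN.
Bearing (14 mm plate, F_u = 450 MPa): end bolts L_c = 43 − 22/2 = 32, R_n = min(1.2×32×14×450, 2.4×20×14×450) = 241.92 kN/bolt; interior L_c = 74 − 22 = 52, R_n = 302.4 kN/bolt. φR_n = 0.75 × (1×241.92 + 4×302.4) = 1088.6 kN.
Governing: min(876.5, 1088.6) = 876.5 kN → bolt shear.

876.5 kN (bolt shear governs)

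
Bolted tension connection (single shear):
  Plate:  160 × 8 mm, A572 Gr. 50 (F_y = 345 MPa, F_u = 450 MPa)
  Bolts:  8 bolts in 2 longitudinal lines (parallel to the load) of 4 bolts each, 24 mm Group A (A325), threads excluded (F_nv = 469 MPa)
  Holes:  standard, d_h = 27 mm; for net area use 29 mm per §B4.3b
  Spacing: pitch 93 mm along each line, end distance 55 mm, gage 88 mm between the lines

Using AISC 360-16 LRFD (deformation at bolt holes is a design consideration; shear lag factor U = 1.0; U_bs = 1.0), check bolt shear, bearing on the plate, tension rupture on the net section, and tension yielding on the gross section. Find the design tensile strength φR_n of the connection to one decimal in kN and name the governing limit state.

275.4 kN (net-section rupture governs)

Bolt shear: A_b = π(24)²/4 = 452.39 mm². φR_n = 0.75 × 469 × 452.39 × 8 × 1 = 1273.0 kN.
Bearing (8 mm plate, F_u = 450 MPa): end bolts L_c = 55 − 27/2 = 41.5, R_n = min(1.2×41.5×8×450, 2.4×24×8×450) = 179.28 kN/bolt; interior L_c = 93 − 27 = 66, R_n = 207.36 kN/bolt. φR_n = 0.75 × (2×179.28 + 6×207.36) = 1202.0 kN.
Tension rupture (net): A_n = (160 − 2×29)×8 = 816 mm² (U = 1.0, A_e = A_n). φR_n = 0.75 × 450 × 816 = 275.4 kN.
Tension yield (gross): A_g = 160×8 = 1280 mm². φR_n = 0.90 × 345 × 1280 = 397.4 kN.
Governing: min(1273.0, 1202.0, 275.4, 397.4) = 275.4 kN → net-section rupture.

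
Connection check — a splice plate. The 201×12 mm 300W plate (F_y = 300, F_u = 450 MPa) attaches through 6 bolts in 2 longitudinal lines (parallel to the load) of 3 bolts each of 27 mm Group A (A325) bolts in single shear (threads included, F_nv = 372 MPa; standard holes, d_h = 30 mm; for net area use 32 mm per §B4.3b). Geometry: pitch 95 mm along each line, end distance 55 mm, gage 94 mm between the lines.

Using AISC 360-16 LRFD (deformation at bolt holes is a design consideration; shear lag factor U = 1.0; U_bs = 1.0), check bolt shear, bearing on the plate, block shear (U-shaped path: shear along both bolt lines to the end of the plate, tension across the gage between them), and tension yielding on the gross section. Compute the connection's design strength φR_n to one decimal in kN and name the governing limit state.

Bolt shear: A_b = π(27)²/4 = 572.56 mm². φR_n = 0.75 × 372 × 572.56 × 6 × 1 = 958.5 kN.
Bearing (12 mm plate, F_u = 450 MPa): end bolts L_c = 55 − 30/2 = 40, R_n = min(1.2×40×12×450, 2.4×27×12×450) = 259.2 kN/bolt; interior L_c = 95 − 30 = 65, R_n = 349.92 kN/bolt. φR_n = 0.75 × (2×259.2 + 4×349.92) = 1438.6 kN.
Block shear: shear path 2×[55+2×95] = 2×245 mm, A_gv = 5880, A_nv = 2×(245 − 2.5×32)×12 = 3960 mm²; tension across gage: (94 − 1×32)×12 = 744 mm². R_n = min(0.6×450×3960, 0.6×300×5880) + 1.0×450×744 = min(1069.2, 1058.4) + 334.8 = 1393.2 kN. φR_n = 0.75 × 1393.2 = 1044.9 kN.
Tension yield (gross): A_g = 201×12 = 2412 mm². φR_n = 0.90 × 300 × 2412 = 651.2 kN.
Governing: min(958.5, 1438.6, 1044.9, 651.2) = 651.2 kN → gross-section yield.

651.2 kN (gross-section yield governs)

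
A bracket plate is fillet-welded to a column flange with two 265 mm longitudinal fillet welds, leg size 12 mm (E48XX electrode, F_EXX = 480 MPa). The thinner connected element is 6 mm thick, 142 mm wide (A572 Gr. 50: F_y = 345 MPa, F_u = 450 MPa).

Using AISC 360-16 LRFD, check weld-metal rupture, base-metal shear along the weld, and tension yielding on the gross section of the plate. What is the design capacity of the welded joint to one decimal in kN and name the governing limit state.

Weld metal: throat = 0.707×12 = 8.484 mm, L = 2×265 = 530 mm. φR_n = 0.75 × 0.6 × 480 × 8.484 × 530 = 971.2 kN.
Base metal shear (6 mm plate): yield φR_n = 1.0×0.6×345×6×530 = 658.3 kN; rupture φR_n = 0.75×0.6×450×6×530 = 644.0 kN; take 644.0 kN (rupture).
Tension yield (gross): A_g = 142×6 = 852 mm². φR_n = 0.90 × 345 × 852 = 264.5 kN.
Governing: min(971.2, 644.0, 264.5) = 264.5 kN → gross-section yield.

264.5 kN (gross-section yield governs)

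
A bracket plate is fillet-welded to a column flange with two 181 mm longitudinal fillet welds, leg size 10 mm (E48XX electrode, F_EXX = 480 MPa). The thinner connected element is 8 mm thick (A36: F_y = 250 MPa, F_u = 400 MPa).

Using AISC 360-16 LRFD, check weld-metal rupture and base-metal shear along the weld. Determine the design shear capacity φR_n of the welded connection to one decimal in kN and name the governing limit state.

Weld metal: throat = 0.707×10 = 7.07 mm, L = 2×181 = 362 mm. φR_n = 0.75 × 0.6 × 480 × 7.07 × 362 = 552.8 kN.
Base metal shear (8 mm plate): yield φR_n = 1.0×0.6×250×8×362 = 434.4 kN; rupture φR_n = 0.75×0.6×400×8×362 = 521.3 kN; take 434.4 kN (yield).
Governing: min(552.8, 434.4) = 434.4 kN → base-metal shear.

434.4 kN (base-metal shear governs)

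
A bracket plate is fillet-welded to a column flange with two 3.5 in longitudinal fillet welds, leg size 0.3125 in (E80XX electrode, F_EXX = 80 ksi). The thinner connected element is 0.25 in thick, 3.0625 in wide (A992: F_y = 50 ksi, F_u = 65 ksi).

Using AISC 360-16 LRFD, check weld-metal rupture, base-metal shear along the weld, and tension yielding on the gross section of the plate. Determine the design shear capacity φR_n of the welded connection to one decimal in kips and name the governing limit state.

Weld metal: throat = 0.707×0.3125 = 0.22094 in, L = 2×3.5 = 7 in. φR_n = 0.75 × 0.6 × 80 × 0.22094 × 7 = 55.7 kips.
Base metal shear (0.25 in plate): yield φR_n = 1.0×0.6×50×0.25×7 = 52.5 kips; rupture φR_n = 0.75×0.6×65×0.25×7 = 51.2 kips; take 51.2 kips (rupture).
Tension yield (gross): A_g = 3.0625×0.25 = 0.76563 in². φR_n = 0.90 × 50 × 0.76563 = 34.5 kips.
Governing: min(55.7, 51.2, 34.5) = 34.5 kips → gross-section yield.

34.5 kips (gross-section yield governs)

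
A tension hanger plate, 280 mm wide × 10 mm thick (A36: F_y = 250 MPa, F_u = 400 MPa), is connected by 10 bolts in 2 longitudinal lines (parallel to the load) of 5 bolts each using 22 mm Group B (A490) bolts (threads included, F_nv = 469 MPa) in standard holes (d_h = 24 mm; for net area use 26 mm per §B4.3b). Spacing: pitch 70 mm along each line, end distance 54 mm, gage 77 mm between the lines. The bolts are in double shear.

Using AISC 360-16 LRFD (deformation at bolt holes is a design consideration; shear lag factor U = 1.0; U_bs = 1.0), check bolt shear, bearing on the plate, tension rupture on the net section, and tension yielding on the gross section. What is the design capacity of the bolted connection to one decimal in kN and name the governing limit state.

Bolt shear: A_b = π(22)²/4 = 380.13 mm². φR_n = 0.75 × 469 × 380.13 × 10 × 2 = 2674.2 kN.
Bearing (10 mm plate, F_u = 400 MPa): end bolts L_c = 54 − 24/2 = 42, R_n = min(1.2×42×10×400, 2.4×22×10×400) = 201.6 kN/bolt; interior L_c = 70 − 24 = 46, R_n = 211.2 kN/bolt. φR_n = 0.75 × (2×201.6 + 8×211.2) = 1569.6 kN.
Tension rupture (net): A_n = (280 − 2×26)×10 = 2280 mm² (U = 1.0, A_e = A_n). φR_n = 0.75 × 400 × 2280 = 684.0 kN.
Tension yield (gross): A_g = 280×10 = 2800 mm². φR_n = 0.90 × 250 × 2800 = 630.0 kN.
Governing: min(2674.2, 1569.6, 684.0, 630.0) = 630.0 kN → gross-section yield.

630.0 kN (gross-section yield governs)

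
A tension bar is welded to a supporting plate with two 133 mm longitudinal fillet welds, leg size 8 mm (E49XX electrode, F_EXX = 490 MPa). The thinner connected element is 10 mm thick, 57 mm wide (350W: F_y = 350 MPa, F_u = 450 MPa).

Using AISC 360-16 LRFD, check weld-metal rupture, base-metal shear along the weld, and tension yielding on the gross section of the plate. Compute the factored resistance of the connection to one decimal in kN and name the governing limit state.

Weld metal: throat = 0.707×8 = 5.656 mm, L = 2×133 = 266 mm. φR_n = 0.75 × 0.6 × 490 × 5.656 × 266 = 331.7 kN.
Base metal shear (10 mm plate): yield φR_n = 1.0×0.6×350×10×266 = 558.6 kN; rupture φR_n = 0.75×0.6×450×10×266 = 538.7 kN; take 538.7 kN (rupture).
Tension yield (gross): A_g = 57×10 = 570 mm². φR_n = 0.90 × 350 × 570 = 179.6 kN.
Governing: min(331.7, 538.7, 179.6) = 179.6 kN → gross-section yield.

179.6 kN (gross-section yield governs)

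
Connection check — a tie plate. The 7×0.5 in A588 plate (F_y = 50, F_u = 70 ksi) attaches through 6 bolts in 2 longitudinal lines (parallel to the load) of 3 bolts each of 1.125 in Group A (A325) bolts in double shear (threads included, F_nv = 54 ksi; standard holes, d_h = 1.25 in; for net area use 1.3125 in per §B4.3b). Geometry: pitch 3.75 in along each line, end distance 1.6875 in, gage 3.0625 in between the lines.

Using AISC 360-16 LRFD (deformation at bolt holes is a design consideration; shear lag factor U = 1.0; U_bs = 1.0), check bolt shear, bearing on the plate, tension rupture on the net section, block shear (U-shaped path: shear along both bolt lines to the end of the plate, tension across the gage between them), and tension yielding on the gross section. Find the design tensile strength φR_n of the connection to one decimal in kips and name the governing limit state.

114.8 kips (net-section rupture governs)

Bolt shear: A_b = π(1.125)²/4 = 0.99402 in². φR_n = 0.75 × 54 × 0.99402 × 6 × 2 = 483.1 kips.
Bearing (0.5 in plate, F_u = 70 ksi): end bolts L_c = 1.6875 − 1.25/2 = 1.0625, R_n = min(1.2×1.0625×0.5×70, 2.4×1.125×0.5×70) = 44.625 kips/bolt; interior L_c = 3.75 − 1.25 = 2.5, R_n = 94.5 kips/bolt. φR_n = 0.75 × (2×44.625 + 4×94.5) = 350.4 kips.
Tension rupture (net): A_n = (7 − 2×1.3125)×0.5 = 2.1875 in² (U = 1.0, A_e = A_n). φR_n = 0.75 × 70 × 2.1875 = 114.8 kips.
Block shear: shear path 2×[1.6875+2×3.75] = 2×9.1875 in, A_gv = 9.1875, A_nv = 2×(9.1875 − 2.5×1.3125)×0.5 = 5.9063 in²; tension across gage: (3.0625 − 1×1.3125)×0.5 = 0.875 in². R_n = min(0.6×70×5.9063, 0.6×50×9.1875) + 1.0×70×0.875 = min(248.06, 275.63) + 61.25 = 309.31 kips. φR_n = 0.75 × 309.31 = 232.0 kips.
Tension yield (gross): A_g = 7×0.5 = 3.5 in². φR_n = 0.90 × 50 × 3.5 = 157.5 kips.
Governing: min(483.1, 350.4, 114.8, 232.0, 157.5) = 114.8 kips → net-section rupture.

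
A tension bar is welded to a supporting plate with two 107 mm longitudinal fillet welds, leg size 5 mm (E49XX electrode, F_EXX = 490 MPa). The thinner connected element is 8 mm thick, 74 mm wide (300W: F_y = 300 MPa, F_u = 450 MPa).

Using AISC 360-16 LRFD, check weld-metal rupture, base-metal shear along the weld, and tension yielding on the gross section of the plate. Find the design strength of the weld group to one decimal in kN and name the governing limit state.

Weld metal: throat = 0.707×5 = 3.535 mm, L = 2×107 = 214 mm. φR_n = 0.75 × 0.6 × 490 × 3.535 × 214 = 166.8 kN.
Base metal shear (8 mm plate): yield φR_n = 1.0×0.6×300×8×214 = 308.2 kN; rupture φR_n = 0.75×0.6×450×8×214 = 346.7 kN; take 308.2 kN (yield).
Tension yield (gross): A_g = 74×8 = 592 mm². φR_n = 0.90 × 300 × 592 = 159.8 kN.
Governing: min(166.8, 308.2, 159.8) = 159.8 kN → gross-section yield.

159.8 kN (gross-section yield governs)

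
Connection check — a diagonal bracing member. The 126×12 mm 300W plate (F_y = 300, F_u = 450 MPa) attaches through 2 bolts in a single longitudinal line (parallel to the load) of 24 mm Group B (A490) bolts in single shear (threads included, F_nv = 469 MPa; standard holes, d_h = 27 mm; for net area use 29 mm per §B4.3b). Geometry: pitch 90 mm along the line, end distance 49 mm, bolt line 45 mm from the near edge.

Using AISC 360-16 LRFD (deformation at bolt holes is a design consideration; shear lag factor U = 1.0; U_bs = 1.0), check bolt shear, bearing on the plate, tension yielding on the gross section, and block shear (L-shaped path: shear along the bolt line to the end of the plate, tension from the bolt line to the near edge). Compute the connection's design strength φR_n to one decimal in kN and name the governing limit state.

Bolt shear: A_b = π(24)²/4 = 452.39 mm². φR_n = 0.75 × 469 × 452.39 × 2 × 1 = 318.3 kN.
Bearing (12 mm plate, F_u = 450 MPa): end bolts L_c = 49 − 27/2 = 35.5, R_n = min(1.2×35.5×12×450, 2.4×24×12×450) = 230.04 kN/bolt; interior L_c = 90 − 27 = 63, R_n = 311.04 kN/bolt. φR_n = 0.75 × (1×230.04 + 1×311.04) = 405.8 kN.
Tension yield (gross): A_g = 126×12 = 1512 mm². φR_n = 0.90 × 300 × 1512 = 408.2 kN.
Block shear: shear path 1×[49+1×90] = 1×139 mm, A_gv = 1668, A_nv = 1×(139 − 1.5×29)×12 = 1146 mm²; tension to near edge: (45 − 0.5×29)×12 = 366 mm². R_n = min(0.6×450×1146, 0.6×300×1668) + 1.0×450×366 = min(309.42, 300.24) + 164.7 = 464.94 kN. φR_n = 0.75 × 464.94 = 348.7 kN.
Governing: min(318.3, 405.8, 408.2, 348.7) = 318.3 kN → bolt shear.

318.3 kN (bolt shear governs)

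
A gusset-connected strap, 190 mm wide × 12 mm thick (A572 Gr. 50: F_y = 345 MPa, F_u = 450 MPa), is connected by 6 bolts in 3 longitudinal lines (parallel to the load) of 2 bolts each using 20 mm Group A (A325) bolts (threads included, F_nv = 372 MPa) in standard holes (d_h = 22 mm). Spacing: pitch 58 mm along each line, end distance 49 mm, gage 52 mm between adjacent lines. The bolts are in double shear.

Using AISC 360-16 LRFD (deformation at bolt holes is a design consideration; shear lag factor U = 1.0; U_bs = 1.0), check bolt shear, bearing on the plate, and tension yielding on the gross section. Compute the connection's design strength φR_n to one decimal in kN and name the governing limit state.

707.9 kN (gross-section yield governs)

Bolt shear: A_b = π(20)²/4 = 314.16 mm². φR_n = 0.75 × 372 × 314.16 × 6 × 2 = 1051.8 kN.
Bearing (12 mm plate, F_u = 450 MPa): end bolts L_c = 49 − 22/2 = 38, R_n = min(1.2×38×12×450, 2.4×20×12×450) = 246.24 kN/bolt; interior L_c = 58 − 22 = 36, R_n = 233.28 kN/bolt. φR_n = 0.75 × (3×246.24 + 3×233.28) = 1078.9 kN.
Tension yield (gross): A_g = 190×12 = 2280 mm². φR_n = 0.90 × 345 × 2280 = 707.9 kN.
Governing: min(1051.8, 1078.9, 707.9) = 707.9 kN → gross-section yield.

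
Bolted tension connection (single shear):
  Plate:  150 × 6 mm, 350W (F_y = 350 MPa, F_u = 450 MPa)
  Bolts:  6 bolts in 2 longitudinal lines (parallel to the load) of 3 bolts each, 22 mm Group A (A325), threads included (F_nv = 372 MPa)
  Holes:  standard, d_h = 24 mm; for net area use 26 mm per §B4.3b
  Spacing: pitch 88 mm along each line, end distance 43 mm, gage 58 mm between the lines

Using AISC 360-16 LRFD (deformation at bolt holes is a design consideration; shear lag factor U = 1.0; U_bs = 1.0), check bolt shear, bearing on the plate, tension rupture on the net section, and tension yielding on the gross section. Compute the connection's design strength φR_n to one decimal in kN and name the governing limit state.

198.5 kN (net-section rupture governs)

Bolt shear: A_b = π(22)²/4 = 380.13 mm². φR_n = 0.75 × 372 × 380.13 × 6 × 1 = 636.3 kN.
Bearing (6 mm plate, F_u = 450 MPa): end bolts L_c = 43 − 24/2 = 31, R_n = min(1.2×31×6×450, 2.4×22×6×450) = 100.44 kN/bolt; interior L_c = 88 − 24 = 64, R_n = 142.56 kN/bolt. φR_n = 0.75 × (2×100.44 + 4×142.56) = 578.3 kN.
Tension rupture (net): A_n = (150 − 2×26)×6 = 588 mm² (U = 1.0, A_e = A_n). φR_n = 0.75 × 450 × 588 = 198.5 kN.
Tension yield (gross): A_g = 150×6 = 900 mm². φR_n = 0.90 × 350 × 900 = 283.5 kN.
Governing: min(636.3, 578.3, 198.5, 283.5) = 198.5 kN → net-section rupture.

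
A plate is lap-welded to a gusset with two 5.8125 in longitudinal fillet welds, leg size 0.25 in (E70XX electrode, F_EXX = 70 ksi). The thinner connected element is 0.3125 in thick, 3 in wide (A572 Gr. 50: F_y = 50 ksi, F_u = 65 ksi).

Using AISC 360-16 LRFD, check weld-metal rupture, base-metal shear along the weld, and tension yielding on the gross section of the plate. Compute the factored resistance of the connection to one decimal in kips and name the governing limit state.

42.2 kips (gross-section yield governs)

Weld metal: throat = 0.707×0.25 = 0.17675 in, L = 2×5.8125 = 11.625 in. φR_n = 0.75 × 0.6 × 70 × 0.17675 × 11.625 = 64.7 kips.
Base metal shear (0.3125 in plate): yield φR_n = 1.0×0.6×50×0.3125×11.625 = 109.0 kips; rupture φR_n = 0.75×0.6×65×0.3125×11.625 = 106.3 kips; take 106.3 kips (rupture).
Tension yield (gross): A_g = 3×0.3125 = 0.9375 in². φR_n = 0.90 × 50 × 0.9375 = 42.2 kips.
Governing: min(64.7, 106.3, 42.2) = 42.2 kips → gross-section yield.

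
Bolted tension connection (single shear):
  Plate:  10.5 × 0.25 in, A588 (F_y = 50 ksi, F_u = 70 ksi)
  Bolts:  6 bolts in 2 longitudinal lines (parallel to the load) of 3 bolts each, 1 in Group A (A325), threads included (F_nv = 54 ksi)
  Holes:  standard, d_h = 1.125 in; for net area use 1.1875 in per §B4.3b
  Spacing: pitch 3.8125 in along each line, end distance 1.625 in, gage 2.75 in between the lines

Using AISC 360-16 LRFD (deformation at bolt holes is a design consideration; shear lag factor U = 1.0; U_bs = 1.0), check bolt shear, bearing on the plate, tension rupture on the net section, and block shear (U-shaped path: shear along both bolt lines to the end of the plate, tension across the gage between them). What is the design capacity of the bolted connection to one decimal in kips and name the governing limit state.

106.6 kips (net-section rupture governs)

Bolt shear: A_b = π(1)²/4 = 0.7854 in². φR_n = 0.75 × 54 × 0.7854 × 6 × 1 = 190.9 kips.
Bearing (0.25 in plate, F_u = 70 ksi): end bolts L_c = 1.625 − 1.125/2 = 1.0625, R_n = min(1.2×1.0625×0.25×70, 2.4×1×0.25×70) = 22.313 kips/bolt; interior L_c = 3.8125 − 1.125 = 2.6875, R_n = 42 kips/bolt. φR_n = 0.75 × (2×22.313 + 4×42) = 159.5 kips.
Tension rupture (net): A_n = (10.5 − 2×1.1875)×0.25 = 2.0313 in² (U = 1.0, A_e = A_n). φR_n = 0.75 × 70 × 2.0313 = 106.6 kips.
Block shear: shear path 2×[1.625+2×3.8125] = 2×9.25 in, A_gv = 4.625, A_nv = 2×(9.25 − 2.5×1.1875)×0.25 = 3.1406 in²; tension across gage: (2.75 − 1×1.1875)×0.25 = 0.39063 in². R_n = min(0.6×70×3.1406, 0.6×50×4.625) + 1.0×70×0.39063 = min(131.91, 138.75) + 27.344 = 159.25 kips. φR_n = 0.75 × 159.25 = 119.4 kips.
Governing: min(190.9, 159.5, 106.6, 119.4) = 106.6 kips → net-section rupture.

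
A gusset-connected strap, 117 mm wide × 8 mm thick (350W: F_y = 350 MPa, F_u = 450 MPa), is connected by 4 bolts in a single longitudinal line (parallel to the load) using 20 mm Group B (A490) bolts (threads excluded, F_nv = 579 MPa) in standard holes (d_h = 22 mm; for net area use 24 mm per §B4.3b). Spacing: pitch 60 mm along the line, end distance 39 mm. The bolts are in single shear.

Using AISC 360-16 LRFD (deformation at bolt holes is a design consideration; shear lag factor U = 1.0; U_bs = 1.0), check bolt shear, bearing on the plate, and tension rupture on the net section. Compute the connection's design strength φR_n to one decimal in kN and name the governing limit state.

251.1 kN (net-section rupture governs)

Bolt shear: A_b = π(20)²/4 = 314.16 mm². φR_n = 0.75 × 579 × 314.16 × 4 × 1 = 545.7 kN.
Bearing (8 mm plate, F_u = 450 MPa): end bolts L_c = 39 − 22/2 = 28, R_n = min(1.2×28×8×450, 2.4×20×8×450) = 120.96 kN/bolt; interior L_c = 60 − 22 = 38, R_n = 164.16 kN/bolt. φR_n = 0.75 × (1×120.96 + 3×164.16) = 460.1 kN.
Tension rupture (net): A_n = (117 − 1×24)×8 = 744 mm² (U = 1.0, A_e = A_n). φR_n = 0.75 × 450 × 744 = 251.1 kN.
Governing: min(545.7, 460.1, 251.1) = 251.1 kN → net-section rupture.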